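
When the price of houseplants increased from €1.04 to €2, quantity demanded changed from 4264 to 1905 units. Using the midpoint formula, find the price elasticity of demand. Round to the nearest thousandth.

%ΔQ = (1905 − 4264)/[(4264 + 1905)/2] = -2359/3084.5 ≈ -0.7648.
%Δp = (2 − 1.04)/[(1.04 + 2)/2] = 0.96/1.52 ≈ 0.6316.
Arc elasticity E = %ΔQ/%Δp ≈ -0.7648/0.6316 ≈ -1.211.
|E| > 1: demand is elastic over this range.

-1.211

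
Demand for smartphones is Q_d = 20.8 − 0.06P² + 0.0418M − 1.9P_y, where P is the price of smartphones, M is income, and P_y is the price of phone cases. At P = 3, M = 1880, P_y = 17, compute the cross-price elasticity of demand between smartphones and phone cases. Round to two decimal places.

-0.49

Evaluating quantity at (P, M, P_y) gives Q_d = 20.8 − 0.06(3)² + 0.0418(1880) − 1.9(17) = 20.8 − 0.54 + 78.584 − 32.3 = 66.544.
∂Q_d/∂P_y = −1.9, so E_xy = -1.9·(17/66.544) ≈ -0.49.
E_xy < 0: the goods are complements.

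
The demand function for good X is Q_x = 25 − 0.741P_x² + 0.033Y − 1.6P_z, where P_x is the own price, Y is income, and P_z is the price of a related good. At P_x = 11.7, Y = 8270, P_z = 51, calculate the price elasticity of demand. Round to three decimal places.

Q_x = 25 − 0.741(11.7)² + 0.033(8270) − 1.6(51) = 25 − 101.4355 + 272.91 − 81.6 = 114.8745.
∂Q_x/∂P_x = −2·0.741·P_x = -17.3394, so E_p = -17.3394·(11.7/114.8745) ≈ -1.766.
|E_p| > 1: demand is elastic.

-1.766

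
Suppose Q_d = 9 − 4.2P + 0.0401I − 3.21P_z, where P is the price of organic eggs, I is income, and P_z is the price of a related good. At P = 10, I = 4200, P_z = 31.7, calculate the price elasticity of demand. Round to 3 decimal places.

-1.248

Evaluating quantity at (P, I, P_z) gives Q_d = 9 − 4.2(10) + 0.0401(4200) − 3.21(31.7) = 9 − 42 + 168.42 − 101.757 = 33.663.
∂Q_d/∂P = −4.2, so E_p = (−4.2)·(10/33.663) ≈ -1.248.
|E_p| > 1: demand is elastic.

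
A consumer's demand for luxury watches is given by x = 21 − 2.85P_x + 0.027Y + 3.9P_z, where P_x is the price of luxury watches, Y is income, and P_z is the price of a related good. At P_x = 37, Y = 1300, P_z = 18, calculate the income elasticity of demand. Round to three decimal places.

1.683

At the given point, x = 21 − 2.85(37) + 0.027(1300) + 3.9(18) = 21 − 105.45 + 35.1 + 70.2 = 20.85.
∂x/∂Y = +0.027, so E_I = 0.027·(1300/20.85) ≈ 1.683.
E_I > 1: normal good (luxury).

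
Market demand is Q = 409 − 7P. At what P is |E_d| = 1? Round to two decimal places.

29.21

For linear demand Q = a − bP, E = −bP/(a − bP). |E| = 1 ⇒ bP = a − bP ⇒ P = a/(2b).
P = 409/(2·7) ≈ 29.21.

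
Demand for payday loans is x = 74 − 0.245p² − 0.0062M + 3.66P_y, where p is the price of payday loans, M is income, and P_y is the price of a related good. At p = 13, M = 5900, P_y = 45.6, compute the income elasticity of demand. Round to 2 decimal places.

x = 74 − 0.245(13)² − 0.0062(5900) + 3.66(45.6) = 74 − 41.405 − 36.58 + 166.896 = 162.911.
∂x/∂M = −0.0062, so E_I = -0.0062·(5900/162.911) ≈ -0.22.
E_I < 0: inferior good.

-0.22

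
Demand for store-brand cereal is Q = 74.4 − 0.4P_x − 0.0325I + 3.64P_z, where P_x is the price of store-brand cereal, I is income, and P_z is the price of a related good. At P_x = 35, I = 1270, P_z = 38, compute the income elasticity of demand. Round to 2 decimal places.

Substituting, Q = 74.4 − 0.4(35) − 0.0325(1270) + 3.64(38) = 74.4 − 14 − 41.275 + 138.32 = 157.445.
∂Q/∂I = −0.0325, so E_I = -0.0325·(1270/157.445) ≈ -0.26.
E_I < 0: inferior good.

-0.26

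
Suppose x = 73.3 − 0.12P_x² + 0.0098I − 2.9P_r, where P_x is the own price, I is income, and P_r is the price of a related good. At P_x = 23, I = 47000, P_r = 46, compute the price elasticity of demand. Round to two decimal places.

First evaluate x: 73.3 − 0.12(23)² + 0.0098(47000) − 2.9(46) = 73.3 − 63.48 + 460.6 − 133.4 = 337.02.
∂x/∂P_x = −2·0.12·P_x = -5.52, so E_p = -5.52·(23/337.02) ≈ -0.38.
|E_p| < 1: demand is inelastic.

-0.38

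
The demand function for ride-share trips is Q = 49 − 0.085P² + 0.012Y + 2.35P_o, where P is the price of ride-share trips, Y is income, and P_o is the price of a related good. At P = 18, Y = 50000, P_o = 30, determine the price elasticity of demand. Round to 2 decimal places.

-0.08

First evaluate Q: 49 − 0.085(18)² + 0.012(50000) + 2.35(30) = 49 − 27.54 + 600 + 70.5 = 691.96.
∂Q/∂P = −2·0.085·P = -3.06, so E_p = -3.06·(18/691.96) ≈ -0.08.
|E_p| < 1: demand is inelastic.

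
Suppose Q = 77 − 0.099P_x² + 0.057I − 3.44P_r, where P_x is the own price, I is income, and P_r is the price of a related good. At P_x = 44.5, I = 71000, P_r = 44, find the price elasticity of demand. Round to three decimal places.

-0.104

First evaluate Q: 77 − 0.099(44.5)² + 0.057(71000) − 3.44(44) = 77 − 196.0448 + 4047 − 151.36 = 3776.5953.
∂Q/∂P_x = −2·0.099·P_x = -8.811, so E_p = -8.811·(44.5/3776.5953) ≈ -0.104.
|E_p| < 1: demand is inelastic.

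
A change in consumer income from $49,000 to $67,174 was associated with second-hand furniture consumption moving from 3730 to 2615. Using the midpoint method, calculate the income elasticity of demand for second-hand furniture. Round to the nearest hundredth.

%ΔQ = (2615 − 3730)/[(3730+2615)/2] = -1115/3172.5 ≈ -0.3515.
%ΔI = (67,174 − 49,000)/[(49,000+67,174)/2] = 18174/58087 ≈ 0.3129.
E_I = %ΔQ/%ΔI ≈ -1.12.
E_I < 0: inferior good.

-1.12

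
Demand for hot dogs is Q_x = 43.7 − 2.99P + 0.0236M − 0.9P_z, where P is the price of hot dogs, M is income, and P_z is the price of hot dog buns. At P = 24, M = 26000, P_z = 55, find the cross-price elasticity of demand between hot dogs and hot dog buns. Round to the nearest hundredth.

Q_x = 43.7 − 2.99(24) + 0.0236(26000) − 0.9(55) = 43.7 − 71.76 + 613.6 − 49.5 = 536.04.
∂Q_x/∂P_z = −0.9, so E_xy = -0.9·(55/536.04) ≈ -0.09.
E_xy < 0: the goods are complements.

-0.09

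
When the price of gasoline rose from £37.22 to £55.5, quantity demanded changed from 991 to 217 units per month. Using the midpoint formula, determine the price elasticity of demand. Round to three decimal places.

%Δq = (217 − 991)/[(991 + 217)/2] = -774/604 ≈ -1.2815.
%Δp = (55.5 − 37.22)/[(37.22 + 55.5)/2] = 18.28/46.36 ≈ 0.3943.
Arc elasticity E = %Δq/%Δp ≈ -1.2815/0.3943 ≈ -3.250.
|E| > 1: demand is elastic over this range.

-3.250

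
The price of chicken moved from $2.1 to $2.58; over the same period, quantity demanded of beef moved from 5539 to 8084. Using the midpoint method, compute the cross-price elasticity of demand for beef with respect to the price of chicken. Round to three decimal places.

%ΔQ_x = (8084 − 5539)/[(5539+8084)/2] = 2545/6811.5 ≈ 0.3736.
%ΔP_y = (2.58 − 2.1)/[(2.1+2.58)/2] ≈ 0.2051.
E_xy = 0.3736/0.2051 ≈ 1.821.
E_xy > 0, so beef and chicken are substitutes.

1.821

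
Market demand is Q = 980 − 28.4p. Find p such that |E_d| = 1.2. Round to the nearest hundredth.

18.82

Set −bp/(a − bp) = −1.2 ⇒ bp = 1.2(a − bp) ⇒ bp(1+1.2) = 1.2·a.
p = 1.2·980/(28.4·2.2) ≈ 18.82.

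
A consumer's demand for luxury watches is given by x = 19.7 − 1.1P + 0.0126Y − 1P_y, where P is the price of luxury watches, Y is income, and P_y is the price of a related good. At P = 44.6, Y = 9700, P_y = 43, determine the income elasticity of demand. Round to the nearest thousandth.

2.451

At the given point, x = 19.7 − 1.1(44.6) + 0.0126(9700) − 1(43) = 19.7 − 49.06 + 122.22 − 43 = 49.86.
∂x/∂Y = +0.0126, so E_I = 0.0126·(9700/49.86) ≈ 2.451.
E_I > 1: normal good (luxury).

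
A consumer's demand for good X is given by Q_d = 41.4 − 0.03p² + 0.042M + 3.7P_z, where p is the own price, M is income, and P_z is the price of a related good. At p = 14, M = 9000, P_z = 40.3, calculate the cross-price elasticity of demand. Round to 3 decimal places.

0.265

First evaluate Q_d: 41.4 − 0.03(14)² + 0.042(9000) + 3.7(40.3) = 41.4 − 5.88 + 378 + 149.11 = 562.63.
∂Q_d/∂P_z = +3.7, so E_xy = 3.7·(40.3/562.63) ≈ 0.265.
E_xy > 0: the goods are substitutes.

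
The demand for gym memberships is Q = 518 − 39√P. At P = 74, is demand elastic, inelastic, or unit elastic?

inelastic

At P = 74, Q = 182.5093.
dQ/dP = −39/(2√P) = −39/(2·8.6023).
Point elasticity E = (dQ/dP)·(P/Q) = -2.2668 × 74/182.5093 ≈ -0.919.
|E| ≈ 0.919 < 1, so demand is inelastic.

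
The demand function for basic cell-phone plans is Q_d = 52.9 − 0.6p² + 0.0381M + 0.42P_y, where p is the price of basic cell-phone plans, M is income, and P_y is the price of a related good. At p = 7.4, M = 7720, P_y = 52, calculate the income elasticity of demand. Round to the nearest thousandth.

First evaluate Q_d: 52.9 − 0.6(7.4)² + 0.0381(7720) + 0.42(52) = 52.9 − 32.856 + 294.132 + 21.84 = 336.016.
∂Q_d/∂M = +0.0381, so E_I = 0.0381·(7720/336.016) ≈ 0.875.
E_I ∈ (0,1): normal good (necessity).

0.875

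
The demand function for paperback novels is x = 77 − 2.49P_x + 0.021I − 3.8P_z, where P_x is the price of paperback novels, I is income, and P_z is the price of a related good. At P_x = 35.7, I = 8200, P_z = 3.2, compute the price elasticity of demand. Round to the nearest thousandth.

First evaluate x: 77 − 2.49(35.7) + 0.021(8200) − 3.8(3.2) = 77 − 88.893 + 172.2 − 12.16 = 148.147.
∂x/∂P_x = −2.49, so E_p = (−2.49)·(35.7/148.147) ≈ -0.600.
|E_p| < 1: demand is inelastic.

-0.600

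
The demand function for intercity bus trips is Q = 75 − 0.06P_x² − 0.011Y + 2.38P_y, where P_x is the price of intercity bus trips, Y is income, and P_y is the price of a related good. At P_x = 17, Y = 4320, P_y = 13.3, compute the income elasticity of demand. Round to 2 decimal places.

First evaluate Q: 75 − 0.06(17)² − 0.011(4320) + 2.38(13.3) = 75 − 17.34 − 47.52 + 31.654 = 41.794.
∂Q/∂Y = −0.011, so E_I = -0.011·(4320/41.794) ≈ -1.14.
E_I < 0: inferior good.

-1.14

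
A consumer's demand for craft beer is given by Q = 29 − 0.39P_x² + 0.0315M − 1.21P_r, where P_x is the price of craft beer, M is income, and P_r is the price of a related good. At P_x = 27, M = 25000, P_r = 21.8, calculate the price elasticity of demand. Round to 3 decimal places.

Substituting, Q = 29 − 0.39(27)² + 0.0315(25000) − 1.21(21.8) = 29 − 284.31 + 787.5 − 26.378 = 505.812.
∂Q/∂P_x = −2·0.39·P_x = -21.06, so E_p = -21.06·(27/505.812) ≈ -1.124.
|E_p| > 1: demand is elastic.

-1.124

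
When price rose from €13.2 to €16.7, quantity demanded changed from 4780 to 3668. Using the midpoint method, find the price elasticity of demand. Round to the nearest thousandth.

%Δq = (3668 − 4780)/[(4780 + 3668)/2] = -1112/4224 ≈ -0.2633.
%Δp = (16.7 − 13.2)/[(13.2 + 16.7)/2] = 3.5/14.95 ≈ 0.2341.
Arc elasticity E = %Δq/%Δp ≈ -0.2633/0.2341 ≈ -1.124.
|E| > 1: demand is elastic over this range.

-1.124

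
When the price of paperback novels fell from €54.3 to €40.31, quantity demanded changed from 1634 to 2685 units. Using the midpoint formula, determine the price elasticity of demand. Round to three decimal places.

%ΔQ = (2685 − 1634)/[(1634 + 2685)/2] = 1051/2159.5 ≈ 0.4867.
%Δp = (40.31 − 54.3)/[(54.3 + 40.31)/2] = -13.99/47.305 ≈ -0.2957.
Arc elasticity E = %ΔQ/%Δp ≈ 0.4867/-0.2957 ≈ -1.646.
|E| > 1: demand is elastic over this range.

-1.646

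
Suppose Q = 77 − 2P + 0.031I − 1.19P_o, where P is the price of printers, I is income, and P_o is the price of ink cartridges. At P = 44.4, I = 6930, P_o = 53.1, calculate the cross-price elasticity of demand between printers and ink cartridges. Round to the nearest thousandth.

-0.452

At the given point, Q = 77 − 2(44.4) + 0.031(6930) − 1.19(53.1) = 77 − 88.8 + 214.83 − 63.189 = 139.841.
∂Q/∂P_o = −1.19, so E_xy = -1.19·(53.1/139.841) ≈ -0.452.
E_xy < 0: the goods are complements.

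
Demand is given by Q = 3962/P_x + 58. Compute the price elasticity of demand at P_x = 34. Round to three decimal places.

-0.668

At P_x = 34, Q = 174.5294.
dQ/dP_x = −3962/P_x² = −3.4273.
Point elasticity E = (dQ/dP_x)·(P_x/Q) = -3.4273 × 34/174.5294 ≈ -0.668.
|E| < 1, so demand is inelastic at this price.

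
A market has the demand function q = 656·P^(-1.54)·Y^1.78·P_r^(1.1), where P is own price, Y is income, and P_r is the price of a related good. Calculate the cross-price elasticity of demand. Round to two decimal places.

For a Cobb–Douglas (constant-elasticity) form q = A·P_r^α·…, the elasticity with respect to P_r equals the exponent α at every point.
Here the exponent on P_r is 1.1, so the cross-price elasticity of demand is 1.10.

1.10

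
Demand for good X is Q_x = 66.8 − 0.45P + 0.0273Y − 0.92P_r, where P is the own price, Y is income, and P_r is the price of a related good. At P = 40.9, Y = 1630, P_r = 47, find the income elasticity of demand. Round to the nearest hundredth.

0.90

First evaluate Q_x: 66.8 − 0.45(40.9) + 0.0273(1630) − 0.92(47) = 66.8 − 18.405 + 44.499 − 43.24 = 49.654.
∂Q_x/∂Y = +0.0273, so E_I = 0.0273·(1630/49.654) ≈ 0.90.
E_I ∈ (0,1): normal good (necessity).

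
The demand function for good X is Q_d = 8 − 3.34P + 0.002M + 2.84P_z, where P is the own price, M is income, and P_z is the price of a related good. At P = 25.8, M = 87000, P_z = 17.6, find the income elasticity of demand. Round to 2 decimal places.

1.19

At the given point, Q_d = 8 − 3.34(25.8) + 0.002(87000) + 2.84(17.6) = 8 − 86.172 + 174 + 49.984 = 145.812.
∂Q_d/∂M = +0.002, so E_I = 0.002·(87000/145.812) ≈ 1.19.
E_I > 1: normal good (luxury).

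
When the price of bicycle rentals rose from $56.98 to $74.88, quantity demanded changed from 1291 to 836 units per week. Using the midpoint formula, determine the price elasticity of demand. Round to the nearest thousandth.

%Δq = (836 − 1291)/[(1291 + 836)/2] = -455/1063.5 ≈ -0.4278.
%ΔP = (74.88 − 56.98)/[(56.98 + 74.88)/2] = 17.9/65.93 ≈ 0.2715.
Arc elasticity E = %Δq/%ΔP ≈ -0.4278/0.2715 ≈ -1.576.
|E| > 1: demand is elastic over this range.

-1.576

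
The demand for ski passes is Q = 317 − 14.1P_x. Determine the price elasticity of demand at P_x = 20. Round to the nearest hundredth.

-8.06

At P_x = 20, Q = 35.
dQ/dP_x = −14.1.
Point elasticity E = (dQ/dP_x)·(P_x/Q) = -14.1 × 20/35 ≈ -8.06.
|E| > 1, so demand is elastic at this price.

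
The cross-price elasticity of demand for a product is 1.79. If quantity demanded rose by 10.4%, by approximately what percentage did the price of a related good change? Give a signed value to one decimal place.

5.8

%ΔQ ≈ E × %ΔP_y ⇒ %ΔP_y = %ΔQ / E = (10.4%)/(1.79) ≈ 5.8%.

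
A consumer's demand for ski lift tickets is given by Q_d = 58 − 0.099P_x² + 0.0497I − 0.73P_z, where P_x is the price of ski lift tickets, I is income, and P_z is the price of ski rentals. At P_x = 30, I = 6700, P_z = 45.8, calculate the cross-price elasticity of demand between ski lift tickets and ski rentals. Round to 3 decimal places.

Q_d = 58 − 0.099(30)² + 0.0497(6700) − 0.73(45.8) = 58 − 89.1 + 332.99 − 33.434 = 268.456.
∂Q_d/∂P_z = −0.73, so E_xy = -0.73·(45.8/268.456) ≈ -0.125.
E_xy < 0: the goods are complements.

-0.125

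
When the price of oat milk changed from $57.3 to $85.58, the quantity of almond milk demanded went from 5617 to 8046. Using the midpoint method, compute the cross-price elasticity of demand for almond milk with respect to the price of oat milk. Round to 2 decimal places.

0.90

%ΔQ_x = (8046 − 5617)/[(5617+8046)/2] = 2429/6831.5 ≈ 0.3556.
%ΔP_y = (85.58 − 57.3)/[(57.3+85.58)/2] ≈ 0.3959.
E_xy = 0.3556/0.3959 ≈ 0.90.
E_xy > 0, so almond milk and oat milk are substitutes.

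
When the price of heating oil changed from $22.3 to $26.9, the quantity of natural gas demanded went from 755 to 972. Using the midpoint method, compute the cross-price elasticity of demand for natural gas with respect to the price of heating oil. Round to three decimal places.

%ΔQ_x = (972 − 755)/[(755+972)/2] = 217/863.5 ≈ 0.2513.
%ΔP_y = (26.9 − 22.3)/[(22.3+26.9)/2] ≈ 0.1870.
E_xy = 0.2513/0.1870 ≈ 1.344.
E_xy > 0, so natural gas and heating oil are substitutes.

1.344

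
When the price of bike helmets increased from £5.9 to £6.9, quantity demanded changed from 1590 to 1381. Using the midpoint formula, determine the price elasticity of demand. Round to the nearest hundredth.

-0.90

%Δq = (1381 − 1590)/[(1590 + 1381)/2] = -209/1485.5 ≈ -0.1407.
%Δp = (6.9 − 5.9)/[(5.9 + 6.9)/2] = 1/6.4 ≈ 0.1563.
Arc elasticity E = %Δq/%Δp ≈ -0.1407/0.1563 ≈ -0.90.
|E| < 1: demand is inelastic over this range.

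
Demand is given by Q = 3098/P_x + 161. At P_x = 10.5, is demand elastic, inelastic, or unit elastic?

At P_x = 10.5, Q = 456.0476.
dQ/dP_x = −3098/P_x² = −28.0998.
Point elasticity E = (dQ/dP_x)·(P_x/Q) = -28.0998 × 10.5/456.0476 ≈ -0.647.
|E| ≈ 0.647 < 1, so demand is inelastic.

inelastic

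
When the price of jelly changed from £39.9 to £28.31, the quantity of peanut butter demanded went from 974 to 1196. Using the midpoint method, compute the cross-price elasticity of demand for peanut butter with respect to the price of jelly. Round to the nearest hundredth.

%ΔQ_x = (1196 − 974)/[(974+1196)/2] = 222/1085 ≈ 0.2046.
%ΔP_y = (28.31 − 39.9)/[(39.9+28.31)/2] ≈ -0.3398.
E_xy = 0.2046/-0.3398 ≈ -0.60.
E_xy < 0, so peanut butter and jelly are complements.

-0.60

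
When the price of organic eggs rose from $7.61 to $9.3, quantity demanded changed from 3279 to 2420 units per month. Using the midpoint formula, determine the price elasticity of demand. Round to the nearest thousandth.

-1.508

%Δq = (2420 − 3279)/[(3279 + 2420)/2] = -859/2849.5 ≈ -0.3015.
%Δp = (9.3 − 7.61)/[(7.61 + 9.3)/2] = 1.69/8.455 ≈ 0.1999.
Arc elasticity E = %Δq/%Δp ≈ -0.3015/0.1999 ≈ -1.508.
|E| > 1: demand is elastic over this range.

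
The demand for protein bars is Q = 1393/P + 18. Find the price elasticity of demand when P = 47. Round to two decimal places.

At P = 47, Q = 47.6383.
dQ/dP = −1393/P² = −0.6306.
Point elasticity E = (dQ/dP)·(P/Q) = -0.6306 × 47/47.6383 ≈ -0.62.
|E| < 1, so demand is inelastic at this price.

-0.62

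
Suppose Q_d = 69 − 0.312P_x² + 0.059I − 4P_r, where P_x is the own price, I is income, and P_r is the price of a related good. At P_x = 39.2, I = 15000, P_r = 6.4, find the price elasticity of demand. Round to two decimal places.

-2.14

Substituting, Q_d = 69 − 0.312(39.2)² + 0.059(15000) − 4(6.4) = 69 − 479.4317 + 885 − 25.6 = 448.9683.
∂Q_d/∂P_x = −2·0.312·P_x = -24.4608, so E_p = -24.4608·(39.2/448.9683) ≈ -2.14.
|E_p| > 1: demand is elastic.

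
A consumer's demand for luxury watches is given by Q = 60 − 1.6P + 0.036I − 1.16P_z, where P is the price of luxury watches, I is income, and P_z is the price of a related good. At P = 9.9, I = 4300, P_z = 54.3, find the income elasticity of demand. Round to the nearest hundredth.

1.14

First evaluate Q: 60 − 1.6(9.9) + 0.036(4300) − 1.16(54.3) = 60 − 15.84 + 154.8 − 62.988 = 135.972.
∂Q/∂I = +0.036, so E_I = 0.036·(4300/135.972) ≈ 1.14.
E_I > 1: normal good (luxury).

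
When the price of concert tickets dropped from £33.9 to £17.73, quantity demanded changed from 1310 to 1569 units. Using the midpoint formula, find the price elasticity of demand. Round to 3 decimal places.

%Δq = (1569 − 1310)/[(1310 + 1569)/2] = 259/1439.5 ≈ 0.1799.
%Δp = (17.73 − 33.9)/[(33.9 + 17.73)/2] = -16.17/25.815 ≈ -0.6264.
Arc elasticity E = %Δq/%Δp ≈ 0.1799/-0.6264 ≈ -0.287.
|E| < 1: demand is inelastic over this range.

-0.287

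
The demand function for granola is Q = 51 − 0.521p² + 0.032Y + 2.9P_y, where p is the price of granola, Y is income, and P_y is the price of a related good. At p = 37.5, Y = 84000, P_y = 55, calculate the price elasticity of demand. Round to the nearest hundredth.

Evaluating quantity at (p, Y, P_y) gives Q = 51 − 0.521(37.5)² + 0.032(84000) + 2.9(55) = 51 − 732.6563 + 2688 + 159.5 = 2165.8438.
∂Q/∂p = −2·0.521·p = -39.075, so E_p = -39.075·(37.5/2165.8438) ≈ -0.68.
|E_p| < 1: demand is inelastic.

-0.68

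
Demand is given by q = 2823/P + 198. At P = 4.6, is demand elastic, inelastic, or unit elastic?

inelastic

At P = 4.6, q = 811.6957.
dq/dP = −2823/P² = −133.4121.
Point elasticity E = (dq/dP)·(P/q) = -133.4121 × 4.6/811.6957 ≈ -0.756.
|E| ≈ 0.756 < 1, so demand is inelastic.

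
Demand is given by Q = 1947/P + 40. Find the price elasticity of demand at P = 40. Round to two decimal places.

-0.55

At P = 40, Q = 88.675.
dQ/dP = −1947/P² = −1.2169.
Point elasticity E = (dQ/dP)·(P/Q) = -1.2169 × 40/88.675 ≈ -0.55.
|E| < 1, so demand is inelastic at this price.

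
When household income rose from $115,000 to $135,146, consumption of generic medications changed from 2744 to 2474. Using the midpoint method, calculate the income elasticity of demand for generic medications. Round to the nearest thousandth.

%ΔQ = (2474 − 2744)/[(2744+2474)/2] = -270/2609 ≈ -0.1035.
%ΔY = (135,146 − 115,000)/[(115,000+135,146)/2] = 20146/125073 ≈ 0.1611.
E_I = %ΔQ/%ΔY ≈ -0.642.
E_I < 0: inferior good.

-0.642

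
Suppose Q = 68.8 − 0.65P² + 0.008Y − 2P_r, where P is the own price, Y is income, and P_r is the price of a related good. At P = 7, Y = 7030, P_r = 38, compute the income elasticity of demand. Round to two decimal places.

3.27

First evaluate Q: 68.8 − 0.65(7)² + 0.008(7030) − 2(38) = 68.8 − 31.85 + 56.24 − 76 = 17.19.
∂Q/∂Y = +0.008, so E_I = 0.008·(7030/17.19) ≈ 3.27.
E_I > 1: normal good (luxury).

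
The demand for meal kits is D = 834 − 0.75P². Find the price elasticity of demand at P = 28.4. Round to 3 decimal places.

At P = 28.4, D = 229.08.
dD/dP = −2·0.75·P = −42.6.
Point elasticity E = (dD/dP)·(P/D) = -42.6 × 28.4/229.08 ≈ -5.281.
|E| > 1, so demand is elastic at this price.

-5.281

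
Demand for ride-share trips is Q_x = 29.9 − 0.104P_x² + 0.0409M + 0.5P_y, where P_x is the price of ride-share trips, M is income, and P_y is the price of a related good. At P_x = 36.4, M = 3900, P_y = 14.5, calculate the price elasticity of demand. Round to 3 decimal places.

-4.682

Evaluating quantity at (P_x, M, P_y) gives Q_x = 29.9 − 0.104(36.4)² + 0.0409(3900) + 0.5(14.5) = 29.9 − 137.7958 + 159.51 + 7.25 = 58.8642.
∂Q_x/∂P_x = −2·0.104·P_x = -7.5712, so E_p = -7.5712·(36.4/58.8642) ≈ -4.682.
|E_p| > 1: demand is elastic.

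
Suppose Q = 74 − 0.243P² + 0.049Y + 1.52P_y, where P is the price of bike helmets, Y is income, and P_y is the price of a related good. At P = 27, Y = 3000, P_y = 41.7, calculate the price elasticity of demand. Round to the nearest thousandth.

-3.304

Substituting, Q = 74 − 0.243(27)² + 0.049(3000) + 1.52(41.7) = 74 − 177.147 + 147 + 63.384 = 107.237.
∂Q/∂P = −2·0.243·P = -13.122, so E_p = -13.122·(27/107.237) ≈ -3.304.
|E_p| > 1: demand is elastic.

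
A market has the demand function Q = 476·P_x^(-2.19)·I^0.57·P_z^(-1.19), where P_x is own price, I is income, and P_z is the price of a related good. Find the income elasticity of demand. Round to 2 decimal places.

0.57

For a Cobb–Douglas (constant-elasticity) form Q = A·I^α·…, the elasticity with respect to I equals the exponent α at every point.
Here the exponent on I is 0.57, so the income elasticity of demand is 0.57.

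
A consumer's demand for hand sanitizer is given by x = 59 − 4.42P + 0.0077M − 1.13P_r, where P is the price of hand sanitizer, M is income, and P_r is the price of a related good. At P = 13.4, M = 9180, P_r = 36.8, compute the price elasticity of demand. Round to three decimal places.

Evaluating quantity at (P, M, P_r) gives x = 59 − 4.42(13.4) + 0.0077(9180) − 1.13(36.8) = 59 − 59.228 + 70.686 − 41.584 = 28.874.
∂x/∂P = −4.42, so E_p = (−4.42)·(13.4/28.874) ≈ -2.051.
|E_p| > 1: demand is elastic.

-2.051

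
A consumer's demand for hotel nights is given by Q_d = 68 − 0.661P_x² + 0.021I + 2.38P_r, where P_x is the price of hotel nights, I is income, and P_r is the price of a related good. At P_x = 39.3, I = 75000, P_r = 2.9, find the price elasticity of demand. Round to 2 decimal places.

-3.25

At the given point, Q_d = 68 − 0.661(39.3)² + 0.021(75000) + 2.38(2.9) = 68 − 1020.9079 + 1575 + 6.902 = 628.9941.
∂Q_d/∂P_x = −2·0.661·P_x = -51.9546, so E_p = -51.9546·(39.3/628.9941) ≈ -3.25.
|E_p| > 1: demand is elastic.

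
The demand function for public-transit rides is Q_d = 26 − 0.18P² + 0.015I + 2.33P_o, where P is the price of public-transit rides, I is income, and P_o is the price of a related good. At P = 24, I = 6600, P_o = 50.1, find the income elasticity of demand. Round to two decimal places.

Evaluating quantity at (P, I, P_o) gives Q_d = 26 − 0.18(24)² + 0.015(6600) + 2.33(50.1) = 26 − 103.68 + 99 + 116.733 = 138.053.
∂Q_d/∂I = +0.015, so E_I = 0.015·(6600/138.053) ≈ 0.72.
E_I ∈ (0,1): normal good (necessity).

0.72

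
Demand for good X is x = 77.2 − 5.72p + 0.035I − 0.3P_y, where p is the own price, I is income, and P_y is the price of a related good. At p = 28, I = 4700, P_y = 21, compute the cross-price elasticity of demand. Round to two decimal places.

Substituting, x = 77.2 − 5.72(28) + 0.035(4700) − 0.3(21) = 77.2 − 160.16 + 164.5 − 6.3 = 75.24.
∂x/∂P_y = −0.3, so E_xy = -0.3·(21/75.24) ≈ -0.08.
E_xy < 0: the goods are complements.

-0.08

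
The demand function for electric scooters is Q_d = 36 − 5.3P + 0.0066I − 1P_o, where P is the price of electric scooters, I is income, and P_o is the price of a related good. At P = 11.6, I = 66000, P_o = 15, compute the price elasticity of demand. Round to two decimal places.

-0.16

First evaluate Q_d: 36 − 5.3(11.6) + 0.0066(66000) − 1(15) = 36 − 61.48 + 435.6 − 15 = 395.12.
∂Q_d/∂P = −5.3, so E_p = (−5.3)·(11.6/395.12) ≈ -0.16.
|E_p| < 1: demand is inelastic.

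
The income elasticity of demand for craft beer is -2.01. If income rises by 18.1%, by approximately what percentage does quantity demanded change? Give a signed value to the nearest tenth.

-36.4

%ΔQ ≈ E × %ΔI = (-2.01) × (18.1%) ≈ -36.4%.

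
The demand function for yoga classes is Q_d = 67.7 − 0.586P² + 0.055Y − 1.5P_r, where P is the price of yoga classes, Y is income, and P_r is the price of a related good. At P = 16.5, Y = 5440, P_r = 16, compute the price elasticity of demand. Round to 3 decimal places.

-1.740

Q_d = 67.7 − 0.586(16.5)² + 0.055(5440) − 1.5(16) = 67.7 − 159.5385 + 299.2 − 24 = 183.3615.
∂Q_d/∂P = −2·0.586·P = -19.338, so E_p = -19.338·(16.5/183.3615) ≈ -1.740.
|E_p| > 1: demand is elastic.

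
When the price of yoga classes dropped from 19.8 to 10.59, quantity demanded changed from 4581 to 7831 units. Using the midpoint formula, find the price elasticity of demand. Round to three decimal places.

%ΔQ = (7831 − 4581)/[(4581 + 7831)/2] = 3250/6206 ≈ 0.5237.
%Δp = (10.59 − 19.8)/[(19.8 + 10.59)/2] = -9.21/15.195 ≈ -0.6061.
Arc elasticity E = %ΔQ/%Δp ≈ 0.5237/-0.6061 ≈ -0.864.
|E| < 1: demand is inelastic over this range.

-0.864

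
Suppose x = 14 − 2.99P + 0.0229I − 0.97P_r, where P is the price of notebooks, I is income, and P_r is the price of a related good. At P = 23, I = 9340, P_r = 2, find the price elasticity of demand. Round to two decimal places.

At the given point, x = 14 − 2.99(23) + 0.0229(9340) − 0.97(2) = 14 − 68.77 + 213.886 − 1.94 = 157.176.
∂x/∂P = −2.99, so E_p = (−2.99)·(23/157.176) ≈ -0.44.
|E_p| < 1: demand is inelastic.

-0.44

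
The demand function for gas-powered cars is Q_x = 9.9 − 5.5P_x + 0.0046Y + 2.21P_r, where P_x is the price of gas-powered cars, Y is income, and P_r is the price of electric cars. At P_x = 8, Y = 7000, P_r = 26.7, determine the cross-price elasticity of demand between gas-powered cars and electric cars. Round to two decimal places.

First evaluate Q_x: 9.9 − 5.5(8) + 0.0046(7000) + 2.21(26.7) = 9.9 − 44 + 32.2 + 59.007 = 57.107.
∂Q_x/∂P_r = +2.21, so E_xy = 2.21·(26.7/57.107) ≈ 1.03.
E_xy > 0: the goods are substitutes.

1.03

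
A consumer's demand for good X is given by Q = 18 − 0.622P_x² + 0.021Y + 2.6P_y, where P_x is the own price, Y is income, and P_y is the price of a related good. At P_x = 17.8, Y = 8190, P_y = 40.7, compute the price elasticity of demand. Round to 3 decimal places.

Evaluating quantity at (P_x, Y, P_y) gives Q = 18 − 0.622(17.8)² + 0.021(8190) + 2.6(40.7) = 18 − 197.0745 + 171.99 + 105.82 = 98.7355.
∂Q/∂P_x = −2·0.622·P_x = -22.1432, so E_p = -22.1432·(17.8/98.7355) ≈ -3.992.
|E_p| > 1: demand is elastic.

-3.992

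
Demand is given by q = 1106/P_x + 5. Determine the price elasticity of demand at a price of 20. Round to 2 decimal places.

-0.92

At P_x = 20, q = 60.3.
dq/dP_x = −1106/P_x² = −2.765.
Point elasticity E = (dq/dP_x)·(P_x/q) = -2.765 × 20/60.3 ≈ -0.92.
|E| < 1, so demand is inelastic at this price.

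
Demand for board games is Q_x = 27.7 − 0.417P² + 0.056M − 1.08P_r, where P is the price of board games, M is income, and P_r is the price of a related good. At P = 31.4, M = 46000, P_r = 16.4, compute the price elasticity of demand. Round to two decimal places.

-0.38

Evaluating quantity at (P, M, P_r) gives Q_x = 27.7 − 0.417(31.4)² + 0.056(46000) − 1.08(16.4) = 27.7 − 411.1453 + 2576 − 17.712 = 2174.8427.
∂Q_x/∂P = −2·0.417·P = -26.1876, so E_p = -26.1876·(31.4/2174.8427) ≈ -0.38.
|E_p| < 1: demand is inelastic.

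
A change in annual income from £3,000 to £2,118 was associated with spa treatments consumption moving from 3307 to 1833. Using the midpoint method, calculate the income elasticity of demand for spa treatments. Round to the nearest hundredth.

1.66

%ΔQ = (1833 − 3307)/[(3307+1833)/2] = -1474/2570 ≈ -0.5735.
%ΔI = (2,118 − 3,000)/[(3,000+2,118)/2] = -882/2559 ≈ -0.3447.
E_I = %ΔQ/%ΔI ≈ 1.66.
E_I > 1: normal good (luxury).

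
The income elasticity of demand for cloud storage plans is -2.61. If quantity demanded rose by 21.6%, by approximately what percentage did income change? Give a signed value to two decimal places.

%ΔQ ≈ E × %ΔI ⇒ %ΔI = %ΔQ / E = (21.6%)/(-2.61) ≈ -8.28%.

-8.28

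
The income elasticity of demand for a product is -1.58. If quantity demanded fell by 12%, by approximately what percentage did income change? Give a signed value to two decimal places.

%ΔQ ≈ E × %ΔI ⇒ %ΔI = %ΔQ / E = (-12%)/(-1.58) ≈ 7.59%.

7.59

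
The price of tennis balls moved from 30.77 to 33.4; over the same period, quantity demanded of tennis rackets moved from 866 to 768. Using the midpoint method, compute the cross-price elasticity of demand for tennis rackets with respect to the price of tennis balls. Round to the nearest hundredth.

%ΔQ_x = (768 − 866)/[(866+768)/2] = -98/817 ≈ -0.1200.
%ΔP_y = (33.4 − 30.77)/[(30.77+33.4)/2] ≈ 0.0820.
E_xy = -0.1200/0.0820 ≈ -1.46.
E_xy < 0, so tennis rackets and tennis balls are complements.

-1.46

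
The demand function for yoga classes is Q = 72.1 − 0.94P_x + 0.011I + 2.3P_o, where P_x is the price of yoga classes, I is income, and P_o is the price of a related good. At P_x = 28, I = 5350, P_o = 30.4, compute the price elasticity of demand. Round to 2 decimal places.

Q = 72.1 − 0.94(28) + 0.011(5350) + 2.3(30.4) = 72.1 − 26.32 + 58.85 + 69.92 = 174.55.
∂Q/∂P_x = −0.94, so E_p = (−0.94)·(28/174.55) ≈ -0.15.
|E_p| < 1: demand is inelastic.

-0.15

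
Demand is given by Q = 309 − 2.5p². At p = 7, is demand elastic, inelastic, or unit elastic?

elastic

At p = 7, Q = 186.5.
dQ/dp = −2·2.5·p = −35.
Point elasticity E = (dQ/dp)·(p/Q) = -35 × 7/186.5 ≈ -1.314.
|E| ≈ 1.314 > 1, so demand is elastic.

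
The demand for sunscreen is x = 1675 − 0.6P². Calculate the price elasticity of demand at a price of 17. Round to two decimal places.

-0.23

At P = 17, x = 1501.6.
dx/dP = −2·0.6·P = −20.4.
Point elasticity E = (dx/dP)·(P/x) = -20.4 × 17/1501.6 ≈ -0.23.
|E| < 1, so demand is inelastic at this price.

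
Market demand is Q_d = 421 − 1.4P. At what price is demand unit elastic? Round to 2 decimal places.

For linear demand Q_d = a − bP, E = −bP/(a − bP). |E| = 1 ⇒ bP = a − bP ⇒ P = a/(2b).
P = 421/(2·1.4) ≈ 150.36.

150.36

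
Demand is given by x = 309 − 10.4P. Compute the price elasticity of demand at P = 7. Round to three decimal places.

At P = 7, x = 236.2.
dx/dP = −10.4.
Point elasticity E = (dx/dP)·(P/x) = -10.4 × 7/236.2 ≈ -0.308.
|E| < 1, so demand is inelastic at this price.

-0.308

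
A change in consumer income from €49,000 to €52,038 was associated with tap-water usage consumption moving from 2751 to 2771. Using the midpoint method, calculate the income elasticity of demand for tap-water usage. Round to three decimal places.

0.120

%ΔQ = (2771 − 2751)/[(2751+2771)/2] = 20/2761 ≈ 0.0072.
%ΔY = (52,038 − 49,000)/[(49,000+52,038)/2] = 3038/50519 ≈ 0.0601.
E_I = %ΔQ/%ΔY ≈ 0.120.
E_I ∈ (0,1): normal good (necessity).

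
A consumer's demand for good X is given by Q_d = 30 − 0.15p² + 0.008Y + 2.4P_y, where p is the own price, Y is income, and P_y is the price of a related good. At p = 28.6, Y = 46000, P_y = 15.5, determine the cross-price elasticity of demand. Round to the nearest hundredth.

0.12

First evaluate Q_d: 30 − 0.15(28.6)² + 0.008(46000) + 2.4(15.5) = 30 − 122.694 + 368 + 37.2 = 312.506.
∂Q_d/∂P_y = +2.4, so E_xy = 2.4·(15.5/312.506) ≈ 0.12.
E_xy > 0: the goods are substitutes.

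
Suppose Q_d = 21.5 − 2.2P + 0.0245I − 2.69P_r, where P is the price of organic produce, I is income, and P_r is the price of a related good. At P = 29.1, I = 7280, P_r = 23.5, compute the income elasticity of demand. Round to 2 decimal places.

At the given point, Q_d = 21.5 − 2.2(29.1) + 0.0245(7280) − 2.69(23.5) = 21.5 − 64.02 + 178.36 − 63.215 = 72.625.
∂Q_d/∂I = +0.0245, so E_I = 0.0245·(7280/72.625) ≈ 2.46.
E_I > 1: normal good (luxury).

2.46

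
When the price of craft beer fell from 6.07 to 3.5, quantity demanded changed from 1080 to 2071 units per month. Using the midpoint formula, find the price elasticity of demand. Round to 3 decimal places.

-1.171

%ΔQ = (2071 − 1080)/[(1080 + 2071)/2] = 991/1575.5 ≈ 0.6290.
%Δp = (3.5 − 6.07)/[(6.07 + 3.5)/2] = -2.57/4.785 ≈ -0.5371.
Arc elasticity E = %ΔQ/%Δp ≈ 0.6290/-0.5371 ≈ -1.171.
|E| > 1: demand is elastic over this range.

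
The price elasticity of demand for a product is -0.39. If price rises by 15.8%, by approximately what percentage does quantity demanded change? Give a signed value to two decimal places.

-6.16

%ΔQ ≈ E × %ΔP = (-0.39) × (15.8%) ≈ -6.16%.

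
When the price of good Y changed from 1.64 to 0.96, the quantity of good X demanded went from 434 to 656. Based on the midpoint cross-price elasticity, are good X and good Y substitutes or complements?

%ΔQ_x = (656 − 434)/[(434+656)/2] = 222/545 ≈ 0.4073.
%ΔP_y = (0.96 − 1.64)/[(1.64+0.96)/2] ≈ -0.5231.
E_xy = 0.4073/-0.5231 ≈ -0.779.
E_xy < 0, so the goods are complements.

complements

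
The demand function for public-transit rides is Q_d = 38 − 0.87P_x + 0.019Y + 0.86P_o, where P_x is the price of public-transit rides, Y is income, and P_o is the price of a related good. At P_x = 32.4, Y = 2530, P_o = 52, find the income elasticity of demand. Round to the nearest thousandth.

0.469

Q_d = 38 − 0.87(32.4) + 0.019(2530) + 0.86(52) = 38 − 28.188 + 48.07 + 44.72 = 102.602.
∂Q_d/∂Y = +0.019, so E_I = 0.019·(2530/102.602) ≈ 0.469.
E_I ∈ (0,1): normal good (necessity).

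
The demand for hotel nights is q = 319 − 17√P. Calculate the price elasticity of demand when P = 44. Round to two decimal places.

At P = 44, q = 206.2348.
dq/dP = −17/(2√P) = −17/(2·6.6332).
Point elasticity E = (dq/dP)·(P/q) = -1.2814 × 44/206.2348 ≈ -0.27.
|E| < 1, so demand is inelastic at this price.

-0.27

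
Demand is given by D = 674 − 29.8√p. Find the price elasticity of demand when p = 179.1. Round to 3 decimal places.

At p = 179.1, D = 275.1918.
dD/dp = −29.8/(2√p) = −29.8/(2·13.3828).
Point elasticity E = (dD/dp)·(p/D) = -1.1134 × 179.1/275.1918 ≈ -0.725.
|E| < 1, so demand is inelastic at this price.

-0.725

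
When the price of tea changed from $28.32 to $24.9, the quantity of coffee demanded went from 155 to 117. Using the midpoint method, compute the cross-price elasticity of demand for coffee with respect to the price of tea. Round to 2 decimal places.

%ΔQ_x = (117 − 155)/[(155+117)/2] = -38/136 ≈ -0.2794.
%ΔP_y = (24.9 − 28.32)/[(28.32+24.9)/2] ≈ -0.1285.
E_xy = -0.2794/-0.1285 ≈ 2.17.
E_xy > 0, so coffee and tea are substitutes.

2.17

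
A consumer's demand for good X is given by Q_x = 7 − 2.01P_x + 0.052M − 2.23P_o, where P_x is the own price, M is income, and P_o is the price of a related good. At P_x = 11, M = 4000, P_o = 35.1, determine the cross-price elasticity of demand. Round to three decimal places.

Substituting, Q_x = 7 − 2.01(11) + 0.052(4000) − 2.23(35.1) = 7 − 22.11 + 208 − 78.273 = 114.617.
∂Q_x/∂P_o = −2.23, so E_xy = -2.23·(35.1/114.617) ≈ -0.683.
E_xy < 0: the goods are complements.

-0.683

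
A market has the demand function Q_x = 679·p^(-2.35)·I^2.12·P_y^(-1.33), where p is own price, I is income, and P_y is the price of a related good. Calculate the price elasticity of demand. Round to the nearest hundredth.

For a Cobb–Douglas (constant-elasticity) form Q_x = A·p^α·…, the elasticity with respect to p equals the exponent α at every point.
Here the exponent on p is -2.35, so the price elasticity of demand is -2.35.

-2.35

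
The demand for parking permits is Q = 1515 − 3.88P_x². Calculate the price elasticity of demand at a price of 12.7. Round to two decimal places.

At P_x = 12.7, Q = 889.1948.
dQ/dP_x = −2·3.88·P_x = −98.552.
Point elasticity E = (dQ/dP_x)·(P_x/Q) = -98.552 × 12.7/889.1948 ≈ -1.41.
|E| > 1, so demand is elastic at this price.

-1.41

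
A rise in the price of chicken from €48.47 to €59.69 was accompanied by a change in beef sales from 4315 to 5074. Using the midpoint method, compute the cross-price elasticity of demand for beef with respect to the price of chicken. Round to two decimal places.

%ΔQ_x = (5074 − 4315)/[(4315+5074)/2] = 759/4694.5 ≈ 0.1617.
%ΔP_y = (59.69 − 48.47)/[(48.47+59.69)/2] ≈ 0.2075.
E_xy = 0.1617/0.2075 ≈ 0.78.
E_xy > 0, so beef and chicken are substitutes.

0.78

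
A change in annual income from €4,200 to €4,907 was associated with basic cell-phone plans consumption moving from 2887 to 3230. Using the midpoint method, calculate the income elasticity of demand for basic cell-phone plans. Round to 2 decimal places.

%ΔQ = (3230 − 2887)/[(2887+3230)/2] = 343/3058.5 ≈ 0.1121.
%ΔI = (4,907 − 4,200)/[(4,200+4,907)/2] = 707/4553.5 ≈ 0.1553.
E_I = %ΔQ/%ΔI ≈ 0.72.
E_I ∈ (0,1): normal good (necessity).

0.72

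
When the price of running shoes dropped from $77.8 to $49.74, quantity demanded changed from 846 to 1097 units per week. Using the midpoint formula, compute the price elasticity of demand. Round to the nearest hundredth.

%ΔQ = (1097 − 846)/[(846 + 1097)/2] = 251/971.5 ≈ 0.2584.
%ΔP = (49.74 − 77.8)/[(77.8 + 49.74)/2] = -28.06/63.77 ≈ -0.4400.
Arc elasticity E = %ΔQ/%ΔP ≈ 0.2584/-0.4400 ≈ -0.59.
|E| < 1: demand is inelastic over this range.

-0.59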